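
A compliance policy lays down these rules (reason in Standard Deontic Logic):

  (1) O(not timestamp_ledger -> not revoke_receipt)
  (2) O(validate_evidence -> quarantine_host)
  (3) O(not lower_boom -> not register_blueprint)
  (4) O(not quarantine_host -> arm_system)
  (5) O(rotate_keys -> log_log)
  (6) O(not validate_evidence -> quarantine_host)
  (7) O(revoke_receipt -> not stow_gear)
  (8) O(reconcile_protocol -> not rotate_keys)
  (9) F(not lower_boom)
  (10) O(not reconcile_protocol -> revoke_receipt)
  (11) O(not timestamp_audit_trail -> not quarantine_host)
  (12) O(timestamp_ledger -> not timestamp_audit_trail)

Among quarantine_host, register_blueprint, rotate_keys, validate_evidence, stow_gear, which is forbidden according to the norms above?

rotate_keys

By case analysis on validate_evidence: premise 2 gives O(validate_evidence -> quarantine_host) and premise 6 gives O(not validate_evidence -> quarantine_host), so O(quarantine_host) either way.
Premise 11 is O(not timestamp_audit_trail -> not quarantine_host); contrapositively O(quarantine_host -> timestamp_audit_trail). Since O(quarantine_host) holds, K gives O(timestamp_audit_trail).
Premise 12, O(timestamp_ledger -> not timestamp_audit_trail), contraposes to O(timestamp_audit_trail -> not timestamp_ledger); with O(timestamp_audit_trail) we get O(not timestamp_ledger).
Premise 1 is O(not timestamp_ledger -> not revoke_receipt); since O(not timestamp_ledger), deontic closure gives O(not revoke_receipt).
Premise 10, O(not reconcile_protocol -> revoke_receipt), contraposes to O(not revoke_receipt -> reconcile_protocol); with O(not revoke_receipt) we get O(reconcile_protocol).
With premise 8, O(reconcile_protocol -> not rotate_keys), the K-axiom yields O(not rotate_keys).
So O(not rotate_keys) holds, i.e. rotate_keys is forbidden. None of the other listed options is forbidden under the premises.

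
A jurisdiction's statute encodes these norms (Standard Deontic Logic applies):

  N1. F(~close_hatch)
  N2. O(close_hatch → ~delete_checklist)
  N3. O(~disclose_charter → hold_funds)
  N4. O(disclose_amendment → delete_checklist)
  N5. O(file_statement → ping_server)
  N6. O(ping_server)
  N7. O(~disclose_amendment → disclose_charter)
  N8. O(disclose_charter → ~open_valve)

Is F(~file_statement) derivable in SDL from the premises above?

Premise 5 is O(file_statement → ping_server); even if O(ping_server) held, inferring O(file_statement) would be affirming the consequent — invalid.
No other premise forces O(file_statement). An ideal world satisfying every premise can still have ~file_statement true, so F(~file_statement) is not derivable.

No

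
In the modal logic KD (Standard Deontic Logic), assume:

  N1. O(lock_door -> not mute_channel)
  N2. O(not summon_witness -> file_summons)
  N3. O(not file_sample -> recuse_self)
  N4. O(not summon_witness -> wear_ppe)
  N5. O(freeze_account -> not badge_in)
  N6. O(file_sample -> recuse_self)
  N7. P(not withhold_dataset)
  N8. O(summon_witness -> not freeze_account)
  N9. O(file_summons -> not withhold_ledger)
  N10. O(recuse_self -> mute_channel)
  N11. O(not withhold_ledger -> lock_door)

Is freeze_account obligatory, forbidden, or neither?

By case analysis on file_sample: premise 6 gives O(file_sample -> recuse_self) and premise 3 gives O(not file_sample -> recuse_self), so O(recuse_self) either way.
With premise 10, O(recuse_self -> mute_channel), the K-axiom yields O(mute_channel).
Premise 1 is O(lock_door -> not mute_channel); contrapositively O(mute_channel -> not lock_door). Since O(mute_channel) holds, K gives O(not lock_door).
Premise 11, O(not withhold_ledger -> lock_door), contraposes to O(not lock_door -> withhold_ledger); with O(not lock_door) we get O(withhold_ledger).
Premise 9, O(file_summons -> not withhold_ledger), contraposes to O(withhold_ledger -> not file_summons); with O(withhold_ledger) we get O(not file_summons).
The contrapositive of premise 2 (O(not summon_witness -> file_summons)) is O(not file_summons -> summon_witness), and O(not file_summons) is already established, so O(summon_witness).
Premise 8 is O(summon_witness -> not freeze_account); since O(summon_witness), deontic closure gives O(not freeze_account).
Premises 4, 5, 7 do not contribute to this derivation.
Thus O(not freeze_account), which is F(freeze_account): freeze_account is forbidden.

Forbidden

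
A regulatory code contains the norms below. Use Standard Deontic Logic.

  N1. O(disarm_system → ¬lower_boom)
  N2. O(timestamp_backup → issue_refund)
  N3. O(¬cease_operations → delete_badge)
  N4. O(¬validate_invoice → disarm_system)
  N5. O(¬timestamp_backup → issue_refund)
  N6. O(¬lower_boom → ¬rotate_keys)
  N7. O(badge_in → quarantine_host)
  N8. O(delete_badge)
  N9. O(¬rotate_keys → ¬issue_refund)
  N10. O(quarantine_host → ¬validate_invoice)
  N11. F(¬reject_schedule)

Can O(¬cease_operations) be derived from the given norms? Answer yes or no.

Premise 3 is O(¬cease_operations → delete_badge); even if O(delete_badge) held, inferring O(¬cease_operations) would be affirming the consequent — invalid.
No other premise forces O(¬cease_operations). An ideal world satisfying every premise can still have ¬cease_operations false, so O(¬cease_operations) is not derivable.

No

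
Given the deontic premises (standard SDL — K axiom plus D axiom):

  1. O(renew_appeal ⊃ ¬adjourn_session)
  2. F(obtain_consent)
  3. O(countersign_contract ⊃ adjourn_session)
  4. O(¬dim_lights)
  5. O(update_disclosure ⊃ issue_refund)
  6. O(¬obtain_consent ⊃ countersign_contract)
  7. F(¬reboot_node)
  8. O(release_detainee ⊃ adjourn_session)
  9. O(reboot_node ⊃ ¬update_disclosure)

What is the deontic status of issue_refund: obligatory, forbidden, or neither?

Premise 5 is O(update_disclosure ⊃ issue_refund), but O(update_disclosure) is not derivable from the premises, so it does not yield O(issue_refund).
No premise or chain of K-axiom applications forces O(issue_refund), and none forces O(¬issue_refund). So issue_refund is neither obligatory nor forbidden under these norms.

Neither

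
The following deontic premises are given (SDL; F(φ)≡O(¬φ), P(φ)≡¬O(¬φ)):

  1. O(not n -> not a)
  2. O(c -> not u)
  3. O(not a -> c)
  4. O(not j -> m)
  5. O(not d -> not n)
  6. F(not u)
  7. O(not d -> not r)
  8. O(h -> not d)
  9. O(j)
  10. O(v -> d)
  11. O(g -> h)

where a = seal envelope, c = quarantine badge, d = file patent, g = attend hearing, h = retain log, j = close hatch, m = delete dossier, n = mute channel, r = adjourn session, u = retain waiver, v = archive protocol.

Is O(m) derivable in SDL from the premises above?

Premise 4 is O(not j -> m), but O(not j) is not derivable from the premises, so it does not yield O(m).
No other premise forces O(m). An ideal world satisfying every premise can still have m false, so O(m) is not derivable.

No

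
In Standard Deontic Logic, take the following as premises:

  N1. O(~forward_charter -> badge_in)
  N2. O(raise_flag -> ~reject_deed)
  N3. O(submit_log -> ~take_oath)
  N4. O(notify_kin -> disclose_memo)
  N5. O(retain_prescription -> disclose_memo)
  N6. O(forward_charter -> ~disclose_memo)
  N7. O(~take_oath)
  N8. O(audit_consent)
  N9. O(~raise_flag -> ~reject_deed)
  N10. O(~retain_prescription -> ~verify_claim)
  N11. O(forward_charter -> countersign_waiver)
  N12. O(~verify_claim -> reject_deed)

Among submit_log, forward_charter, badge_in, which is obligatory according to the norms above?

Premises 2 and 9 are O(raise_flag -> ~reject_deed) and O(~raise_flag -> ~reject_deed); every ideal world satisfies raise_flag or ~raise_flag, so in either case ~reject_deed holds — hence O(~reject_deed).
Premise 12, O(~verify_claim -> reject_deed), contraposes to O(~reject_deed -> verify_claim); with O(~reject_deed) we get O(verify_claim).
Premise 10, O(~retain_prescription -> ~verify_claim), contraposes to O(verify_claim -> retain_prescription); with O(verify_claim) we get O(retain_prescription).
From O(retain_prescription) and premise 5, O(retain_prescription -> disclose_memo), we obtain O(disclose_memo).
Premise 6, O(forward_charter -> ~disclose_memo), contraposes to O(disclose_memo -> ~forward_charter); with O(disclose_memo) we get O(~forward_charter).
Applying K to premise 1 (O(~forward_charter -> badge_in)) and O(~forward_charter) yields O(badge_in).
So O(badge_in) holds — badge_in is obligatory. None of the other listed options is made obligatory by any chain of premises.

badge_in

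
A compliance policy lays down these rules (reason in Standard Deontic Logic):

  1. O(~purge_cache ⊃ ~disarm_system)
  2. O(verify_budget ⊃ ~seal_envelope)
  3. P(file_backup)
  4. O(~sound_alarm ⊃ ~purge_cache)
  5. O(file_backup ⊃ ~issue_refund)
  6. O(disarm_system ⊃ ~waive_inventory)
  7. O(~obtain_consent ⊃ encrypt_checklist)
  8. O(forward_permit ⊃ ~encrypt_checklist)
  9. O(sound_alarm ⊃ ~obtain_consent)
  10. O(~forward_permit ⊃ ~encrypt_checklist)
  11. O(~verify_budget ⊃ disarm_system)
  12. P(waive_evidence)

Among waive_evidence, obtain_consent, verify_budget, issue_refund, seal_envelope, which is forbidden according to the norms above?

Premises 8 and 10 are O(forward_permit ⊃ ~encrypt_checklist) and O(~forward_permit ⊃ ~encrypt_checklist); every ideal world satisfies forward_permit or ~forward_permit, so in either case ~encrypt_checklist holds — hence O(~encrypt_checklist).
Premise 7, O(~obtain_consent ⊃ encrypt_checklist), contraposes to O(~encrypt_checklist ⊃ obtain_consent); with O(~encrypt_checklist) we get O(obtain_consent).
Premise 9, O(sound_alarm ⊃ ~obtain_consent), contraposes to O(obtain_consent ⊃ ~sound_alarm); with O(obtain_consent) we get O(~sound_alarm).
Premise 4 is O(~sound_alarm ⊃ ~purge_cache); since O(~sound_alarm), deontic closure gives O(~purge_cache).
From O(~purge_cache) and premise 1, O(~purge_cache ⊃ ~disarm_system), we obtain O(~disarm_system).
Premise 11, O(~verify_budget ⊃ disarm_system), contraposes to O(~disarm_system ⊃ verify_budget); with O(~disarm_system) we get O(verify_budget).
Applying K to premise 2 (O(verify_budget ⊃ ~seal_envelope)) and O(verify_budget) yields O(~seal_envelope).
So O(~seal_envelope) holds, i.e. seal_envelope is forbidden. None of the other listed options is forbidden under the premises.

seal_envelope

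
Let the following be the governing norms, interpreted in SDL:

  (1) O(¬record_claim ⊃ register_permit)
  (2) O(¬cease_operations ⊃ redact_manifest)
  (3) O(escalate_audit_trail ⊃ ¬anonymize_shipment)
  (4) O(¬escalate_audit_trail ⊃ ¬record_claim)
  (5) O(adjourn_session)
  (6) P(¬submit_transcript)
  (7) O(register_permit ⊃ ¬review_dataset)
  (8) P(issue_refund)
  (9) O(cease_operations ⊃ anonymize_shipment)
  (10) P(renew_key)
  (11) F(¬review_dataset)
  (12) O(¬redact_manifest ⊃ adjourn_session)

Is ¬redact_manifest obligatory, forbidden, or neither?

Forbidden

F(¬review_dataset) at premise 11 means O(review_dataset).
Premise 7, O(register_permit ⊃ ¬review_dataset), contraposes to O(review_dataset ⊃ ¬register_permit); with O(review_dataset) we get O(¬register_permit).
Premise 1 is O(¬record_claim ⊃ register_permit); contrapositively O(¬register_permit ⊃ record_claim). Since O(¬register_permit) holds, K gives O(record_claim).
Premise 4, O(¬escalate_audit_trail ⊃ ¬record_claim), contraposes to O(record_claim ⊃ escalate_audit_trail); with O(record_claim) we get O(escalate_audit_trail).
From O(escalate_audit_trail) and premise 3, O(escalate_audit_trail ⊃ ¬anonymize_shipment), we obtain O(¬anonymize_shipment).
Premise 9, O(cease_operations ⊃ anonymize_shipment), contraposes to O(¬anonymize_shipment ⊃ ¬cease_operations); with O(¬anonymize_shipment) we get O(¬cease_operations).
Applying K to premise 2 (O(¬cease_operations ⊃ redact_manifest)) and O(¬cease_operations) yields O(redact_manifest).
Premises 5, 6, 8, 10, 12 do not contribute to this derivation.
Thus O(redact_manifest), which is F(¬redact_manifest): ¬redact_manifest is forbidden.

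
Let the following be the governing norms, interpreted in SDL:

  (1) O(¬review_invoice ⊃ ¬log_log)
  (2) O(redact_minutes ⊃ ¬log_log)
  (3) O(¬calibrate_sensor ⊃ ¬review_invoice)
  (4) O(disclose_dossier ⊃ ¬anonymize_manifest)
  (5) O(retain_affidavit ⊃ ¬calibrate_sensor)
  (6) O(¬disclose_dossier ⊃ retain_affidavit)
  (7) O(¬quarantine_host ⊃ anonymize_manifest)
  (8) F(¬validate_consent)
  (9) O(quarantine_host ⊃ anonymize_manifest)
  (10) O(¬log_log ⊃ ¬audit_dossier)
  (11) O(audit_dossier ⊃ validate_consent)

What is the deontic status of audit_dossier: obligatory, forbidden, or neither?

Premises 9 and 7 cover both cases: O(quarantine_host ⊃ anonymize_manifest) and O(¬quarantine_host ⊃ anonymize_manifest). Since quarantine_host ∨ ¬quarantine_host is a tautology, O(anonymize_manifest) follows.
Premise 4, O(disclose_dossier ⊃ ¬anonymize_manifest), contraposes to O(anonymize_manifest ⊃ ¬disclose_dossier); with O(anonymize_manifest) we get O(¬disclose_dossier).
With premise 6, O(¬disclose_dossier ⊃ retain_affidavit), the K-axiom yields O(retain_affidavit).
Applying K to premise 5 (O(retain_affidavit ⊃ ¬calibrate_sensor)) and O(retain_affidavit) yields O(¬calibrate_sensor).
From O(¬calibrate_sensor) and premise 3, O(¬calibrate_sensor ⊃ ¬review_invoice), we obtain O(¬review_invoice).
From O(¬review_invoice) and premise 1, O(¬review_invoice ⊃ ¬log_log), we obtain O(¬log_log).
Premise 10 is O(¬log_log ⊃ ¬audit_dossier); since O(¬log_log), deontic closure gives O(¬audit_dossier).
Premises 2, 8, 11 do not contribute to this derivation.
Thus O(¬audit_dossier), which is F(audit_dossier): audit_dossier is forbidden.

Forbidden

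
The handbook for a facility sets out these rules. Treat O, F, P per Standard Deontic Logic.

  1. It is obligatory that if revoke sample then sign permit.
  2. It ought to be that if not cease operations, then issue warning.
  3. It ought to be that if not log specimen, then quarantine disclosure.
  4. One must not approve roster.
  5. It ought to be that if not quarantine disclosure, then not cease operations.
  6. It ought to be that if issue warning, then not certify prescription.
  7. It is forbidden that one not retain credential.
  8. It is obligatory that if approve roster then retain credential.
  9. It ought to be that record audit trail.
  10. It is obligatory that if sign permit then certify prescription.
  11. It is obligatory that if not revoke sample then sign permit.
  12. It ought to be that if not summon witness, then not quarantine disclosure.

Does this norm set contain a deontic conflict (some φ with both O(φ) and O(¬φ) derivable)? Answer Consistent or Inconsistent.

Premise 8 is O(approve_roster → retain_credential); even if O(retain_credential) held, inferring O(approve_roster) would be affirming the consequent — invalid.
So O(approve_roster) is not derivable, and the apparent clash with O(¬approve_roster) does not arise.
A world satisfying every obligation exists (e.g. approve_roster=false, cease_operations=true, certify_prescription=true, issue_warning=false, log_specimen=false, quarantine_disclosure=true, record_audit_trail=true, retain_credential=true, revoke_sample=false, sign_permit=true, summon_witness=true); no atom is both obligatory and forbidden, so the set is consistent.

Consistent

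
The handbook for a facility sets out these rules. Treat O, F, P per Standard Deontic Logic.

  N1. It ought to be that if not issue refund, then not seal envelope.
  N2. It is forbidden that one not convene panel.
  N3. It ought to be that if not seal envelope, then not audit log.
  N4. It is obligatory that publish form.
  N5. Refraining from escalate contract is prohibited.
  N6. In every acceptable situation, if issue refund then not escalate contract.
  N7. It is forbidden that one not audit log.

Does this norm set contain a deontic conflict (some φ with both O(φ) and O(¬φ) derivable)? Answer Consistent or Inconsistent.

Inconsistent

F(¬audit_log) at premise 7 means O(audit_log).
The contrapositive of premise 3 (O(¬seal_envelope → ¬audit_log)) is O(audit_log → seal_envelope), and O(audit_log) is already established, so O(seal_envelope).
Premise 1 is O(¬issue_refund → ¬seal_envelope); contrapositively O(seal_envelope → issue_refund). Since O(seal_envelope) holds, K gives O(issue_refund).
From O(issue_refund) and premise 6, O(issue_refund → ¬escalate_contract), we obtain O(¬escalate_contract).
However, F(¬escalate_contract) at premise 5 amounts to O(escalate_contract).
We now have both O(¬escalate_contract) and O(escalate_contract) — escalate_contract is simultaneously obligatory and forbidden, violating the D-axiom.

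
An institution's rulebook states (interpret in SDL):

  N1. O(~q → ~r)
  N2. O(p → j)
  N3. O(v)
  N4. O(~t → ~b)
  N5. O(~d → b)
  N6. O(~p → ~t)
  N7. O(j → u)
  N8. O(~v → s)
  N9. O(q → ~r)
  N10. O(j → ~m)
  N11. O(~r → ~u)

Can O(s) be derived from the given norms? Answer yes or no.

Premise 8 is O(~v → s), but O(~v) is not derivable from the premises, so it does not yield O(s).
No other premise forces O(s). An ideal world satisfying every premise can still have s false, so O(s) is not derivable.

No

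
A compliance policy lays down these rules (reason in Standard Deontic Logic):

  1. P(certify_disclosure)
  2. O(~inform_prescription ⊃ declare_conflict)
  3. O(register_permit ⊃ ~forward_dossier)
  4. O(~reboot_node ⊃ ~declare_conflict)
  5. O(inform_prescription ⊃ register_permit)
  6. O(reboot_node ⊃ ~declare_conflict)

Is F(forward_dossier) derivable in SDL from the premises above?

By case analysis on reboot_node: premise 6 gives O(reboot_node ⊃ ~declare_conflict) and premise 4 gives O(~reboot_node ⊃ ~declare_conflict), so O(~declare_conflict) either way.
Premise 2 is O(~inform_prescription ⊃ declare_conflict); contrapositively O(~declare_conflict ⊃ inform_prescription). Since O(~declare_conflict) holds, K gives O(inform_prescription).
Applying K to premise 5 (O(inform_prescription ⊃ register_permit)) and O(inform_prescription) yields O(register_permit).
Applying K to premise 3 (O(register_permit ⊃ ~forward_dossier)) and O(register_permit) yields O(~forward_dossier).
Premise 1 does not contribute to this derivation.
So O(~forward_dossier) holds, i.e. F(forward_dossier). The claim follows.

Yes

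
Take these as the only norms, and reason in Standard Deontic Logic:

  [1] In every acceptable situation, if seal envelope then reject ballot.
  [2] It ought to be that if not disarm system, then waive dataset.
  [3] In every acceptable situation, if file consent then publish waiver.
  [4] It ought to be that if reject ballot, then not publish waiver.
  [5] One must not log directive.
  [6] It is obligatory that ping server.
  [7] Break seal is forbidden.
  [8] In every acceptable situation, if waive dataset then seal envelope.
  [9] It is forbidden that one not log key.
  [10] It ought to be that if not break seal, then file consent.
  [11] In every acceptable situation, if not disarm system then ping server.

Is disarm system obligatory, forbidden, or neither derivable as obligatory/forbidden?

Premise 7, F(break_seal), is equivalent to O(¬break_seal).
With premise 10, O(¬break_seal → file_consent), the K-axiom yields O(file_consent).
With premise 3, O(file_consent → publish_waiver), the K-axiom yields O(publish_waiver).
Premise 4 is O(reject_ballot → ¬publish_waiver); contrapositively O(publish_waiver → ¬reject_ballot). Since O(publish_waiver) holds, K gives O(¬reject_ballot).
Premise 1, O(seal_envelope → reject_ballot), contraposes to O(¬reject_ballot → ¬seal_envelope); with O(¬reject_ballot) we get O(¬seal_envelope).
Premise 8, O(waive_dataset → seal_envelope), contraposes to O(¬seal_envelope → ¬waive_dataset); with O(¬seal_envelope) we get O(¬waive_dataset).
The contrapositive of premise 2 (O(¬disarm_system → waive_dataset)) is O(¬waive_dataset → disarm_system), and O(¬waive_dataset) is already established, so O(disarm_system).
Premises 5, 6, 9, 11 do not contribute to this derivation.
Hence disarm_system is obligatory.

Obligatory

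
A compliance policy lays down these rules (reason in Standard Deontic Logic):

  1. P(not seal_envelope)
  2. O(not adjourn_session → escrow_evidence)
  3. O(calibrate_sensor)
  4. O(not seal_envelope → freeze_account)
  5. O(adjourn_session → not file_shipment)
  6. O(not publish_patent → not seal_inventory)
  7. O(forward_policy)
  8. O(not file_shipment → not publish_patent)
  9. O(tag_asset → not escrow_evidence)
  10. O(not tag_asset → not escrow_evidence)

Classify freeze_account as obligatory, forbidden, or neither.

Neither

Premise 4 is O(not seal_envelope → freeze_account), but O(not seal_envelope) is not derivable from the premises (the permission P(not seal_envelope) asserts only not O(seal_envelope), not O(not seal_envelope)), so it does not yield O(freeze_account).
No premise or chain of K-axiom applications forces O(freeze_account), and none forces O(not freeze_account). So freeze_account is neither obligatory nor forbidden under these norms.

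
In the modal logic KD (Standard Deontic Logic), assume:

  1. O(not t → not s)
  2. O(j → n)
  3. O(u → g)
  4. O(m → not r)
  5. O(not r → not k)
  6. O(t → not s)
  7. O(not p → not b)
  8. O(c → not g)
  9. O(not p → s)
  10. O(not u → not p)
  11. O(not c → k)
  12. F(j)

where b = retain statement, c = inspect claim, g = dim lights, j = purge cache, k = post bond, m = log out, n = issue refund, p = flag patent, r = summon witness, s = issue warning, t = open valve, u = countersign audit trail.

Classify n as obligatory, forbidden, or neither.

Premise 2 is O(j → n), but O(j) is not derivable from the premises, so it does not yield O(n).
No premise or chain of K-axiom applications forces O(n), and none forces O(not n). So n is neither obligatory nor forbidden under these norms.

Neither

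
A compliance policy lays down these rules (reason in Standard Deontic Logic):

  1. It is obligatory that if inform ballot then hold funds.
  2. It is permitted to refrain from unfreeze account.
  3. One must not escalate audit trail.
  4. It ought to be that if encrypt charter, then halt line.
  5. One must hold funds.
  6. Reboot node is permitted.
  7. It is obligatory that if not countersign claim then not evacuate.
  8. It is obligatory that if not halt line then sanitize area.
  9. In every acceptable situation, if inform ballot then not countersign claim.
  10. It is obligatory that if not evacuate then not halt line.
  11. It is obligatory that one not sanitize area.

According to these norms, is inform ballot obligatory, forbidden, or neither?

Premise 11 states O(¬sanitize_area) outright.
Premise 8 is O(¬halt_line → sanitize_area); contrapositively O(¬sanitize_area → halt_line). Since O(¬sanitize_area) holds, K gives O(halt_line).
The contrapositive of premise 10 (O(¬evacuate → ¬halt_line)) is O(halt_line → evacuate), and O(halt_line) is already established, so O(evacuate).
Premise 7 is O(¬countersign_claim → ¬evacuate); contrapositively O(evacuate → countersign_claim). Since O(evacuate) holds, K gives O(countersign_claim).
Premise 9 is O(inform_ballot → ¬countersign_claim); contrapositively O(countersign_claim → ¬inform_ballot). Since O(countersign_claim) holds, K gives O(¬inform_ballot).
Premises 1, 2, 3, 4, 5, 6 do not contribute to this derivation.
Thus O(¬inform_ballot), which is F(inform_ballot): inform_ballot is forbidden.

Forbidden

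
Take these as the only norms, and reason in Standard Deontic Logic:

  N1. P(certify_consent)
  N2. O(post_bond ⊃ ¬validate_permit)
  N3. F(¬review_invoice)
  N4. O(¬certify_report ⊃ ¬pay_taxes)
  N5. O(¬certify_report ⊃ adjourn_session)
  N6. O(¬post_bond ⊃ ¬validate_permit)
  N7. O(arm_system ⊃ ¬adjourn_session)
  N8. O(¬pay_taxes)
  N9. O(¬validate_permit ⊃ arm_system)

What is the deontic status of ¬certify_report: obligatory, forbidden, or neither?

Premises 2 and 6 are O(post_bond ⊃ ¬validate_permit) and O(¬post_bond ⊃ ¬validate_permit); every ideal world satisfies post_bond or ¬post_bond, so in either case ¬validate_permit holds — hence O(¬validate_permit).
With premise 9, O(¬validate_permit ⊃ arm_system), the K-axiom yields O(arm_system).
From O(arm_system) and premise 7, O(arm_system ⊃ ¬adjourn_session), we obtain O(¬adjourn_session).
Premise 5 is O(¬certify_report ⊃ adjourn_session); contrapositively O(¬adjourn_session ⊃ certify_report). Since O(¬adjourn_session) holds, K gives O(certify_report).
Premises 1, 3, 4, 8 do not contribute to this derivation.
Thus O(certify_report), which is F(¬certify_report): ¬certify_report is forbidden.

Forbidden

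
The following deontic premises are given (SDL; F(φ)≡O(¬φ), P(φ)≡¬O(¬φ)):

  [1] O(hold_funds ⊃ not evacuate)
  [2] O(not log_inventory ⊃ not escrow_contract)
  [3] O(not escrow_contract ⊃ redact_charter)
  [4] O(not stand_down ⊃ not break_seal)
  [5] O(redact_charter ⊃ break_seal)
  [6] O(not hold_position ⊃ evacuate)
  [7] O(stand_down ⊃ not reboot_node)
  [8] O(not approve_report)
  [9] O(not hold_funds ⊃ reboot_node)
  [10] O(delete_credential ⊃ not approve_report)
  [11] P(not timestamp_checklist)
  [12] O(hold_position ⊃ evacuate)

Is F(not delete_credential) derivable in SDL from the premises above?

No

Premise 10 is O(delete_credential ⊃ not approve_report); even if O(not approve_report) held, inferring O(delete_credential) would be affirming the consequent — invalid.
No other premise forces O(delete_credential). An ideal world satisfying every premise can still have not delete_credential true, so F(not delete_credential) is not derivable.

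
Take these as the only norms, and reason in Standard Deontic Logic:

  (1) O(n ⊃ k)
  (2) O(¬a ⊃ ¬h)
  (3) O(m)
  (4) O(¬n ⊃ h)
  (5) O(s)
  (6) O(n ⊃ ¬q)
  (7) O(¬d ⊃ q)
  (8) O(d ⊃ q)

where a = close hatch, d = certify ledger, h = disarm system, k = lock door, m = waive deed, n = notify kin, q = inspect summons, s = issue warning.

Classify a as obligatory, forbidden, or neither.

By case analysis on d: premise 8 gives O(d ⊃ q) and premise 7 gives O(¬d ⊃ q), so O(q) either way.
The contrapositive of premise 6 (O(n ⊃ ¬q)) is O(q ⊃ ¬n), and O(q) is already established, so O(¬n).
Applying K to premise 4 (O(¬n ⊃ h)) and O(¬n) yields O(h).
Premise 2 is O(¬a ⊃ ¬h); contrapositively O(h ⊃ a). Since O(h) holds, K gives O(a).
Premises 1, 3, 5 do not contribute to this derivation.
Hence a is obligatory.

Obligatory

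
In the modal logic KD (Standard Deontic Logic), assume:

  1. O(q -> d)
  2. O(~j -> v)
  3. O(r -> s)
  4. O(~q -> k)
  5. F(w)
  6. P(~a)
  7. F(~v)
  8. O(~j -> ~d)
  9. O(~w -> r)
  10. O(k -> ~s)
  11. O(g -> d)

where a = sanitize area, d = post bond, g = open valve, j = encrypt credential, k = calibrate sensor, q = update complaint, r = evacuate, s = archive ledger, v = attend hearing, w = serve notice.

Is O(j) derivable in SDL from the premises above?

Yes

Premise 5, F(w), is equivalent to O(~w).
From O(~w) and premise 9, O(~w -> r), we obtain O(r).
From O(r) and premise 3, O(r -> s), we obtain O(s).
Premise 10 is O(k -> ~s); contrapositively O(s -> ~k). Since O(s) holds, K gives O(~k).
Premise 4 is O(~q -> k); contrapositively O(~k -> q). Since O(~k) holds, K gives O(q).
Premise 1 is O(q -> d); since O(q), deontic closure gives O(d).
The contrapositive of premise 8 (O(~j -> ~d)) is O(d -> j), and O(d) is already established, so O(j).
Premises 2, 6, 7, 11 do not contribute to this derivation.
So O(j) follows.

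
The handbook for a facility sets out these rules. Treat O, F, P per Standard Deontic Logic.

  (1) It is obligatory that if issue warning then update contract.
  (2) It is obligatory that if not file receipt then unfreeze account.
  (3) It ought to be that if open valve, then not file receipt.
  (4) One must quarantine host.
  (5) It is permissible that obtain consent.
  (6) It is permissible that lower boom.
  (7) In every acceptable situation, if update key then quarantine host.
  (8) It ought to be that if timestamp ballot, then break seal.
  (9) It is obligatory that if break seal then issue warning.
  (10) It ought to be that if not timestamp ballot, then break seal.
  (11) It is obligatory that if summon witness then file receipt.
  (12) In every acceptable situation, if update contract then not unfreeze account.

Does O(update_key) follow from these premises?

Premise 7 is O(update_key → quarantine_host); even if O(quarantine_host) held, inferring O(update_key) would be affirming the consequent — invalid.
No other premise forces O(update_key). An ideal world satisfying every premise can still have update_key false, so O(update_key) is not derivable.

No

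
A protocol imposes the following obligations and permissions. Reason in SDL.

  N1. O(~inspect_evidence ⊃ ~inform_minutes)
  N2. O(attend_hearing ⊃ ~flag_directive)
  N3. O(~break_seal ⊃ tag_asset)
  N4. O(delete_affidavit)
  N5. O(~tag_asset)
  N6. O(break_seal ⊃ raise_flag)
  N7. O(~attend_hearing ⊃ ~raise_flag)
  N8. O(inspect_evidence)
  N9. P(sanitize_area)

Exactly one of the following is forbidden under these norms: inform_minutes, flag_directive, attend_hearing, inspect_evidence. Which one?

From premise 5 we have O(~tag_asset).
The contrapositive of premise 3 (O(~break_seal ⊃ tag_asset)) is O(~tag_asset ⊃ break_seal), and O(~tag_asset) is already established, so O(break_seal).
Premise 6 is O(break_seal ⊃ raise_flag); since O(break_seal), deontic closure gives O(raise_flag).
Premise 7 is O(~attend_hearing ⊃ ~raise_flag); contrapositively O(raise_flag ⊃ attend_hearing). Since O(raise_flag) holds, K gives O(attend_hearing).
Applying K to premise 2 (O(attend_hearing ⊃ ~flag_directive)) and O(attend_hearing) yields O(~flag_directive).
So O(~flag_directive) holds, i.e. flag_directive is forbidden. None of the other listed options is forbidden under the premises.

flag_directive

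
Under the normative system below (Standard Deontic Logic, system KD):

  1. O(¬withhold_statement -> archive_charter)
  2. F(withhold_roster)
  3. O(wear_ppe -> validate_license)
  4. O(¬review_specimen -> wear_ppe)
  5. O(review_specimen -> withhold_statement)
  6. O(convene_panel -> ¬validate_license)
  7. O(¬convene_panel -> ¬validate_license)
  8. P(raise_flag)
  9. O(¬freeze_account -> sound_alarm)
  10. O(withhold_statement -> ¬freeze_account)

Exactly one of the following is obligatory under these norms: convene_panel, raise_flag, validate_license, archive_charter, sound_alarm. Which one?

Premises 6 and 7 cover both cases: O(convene_panel -> ¬validate_license) and O(¬convene_panel -> ¬validate_license). Since convene_panel ∨ ¬convene_panel is a tautology, O(¬validate_license) follows.
Premise 3 is O(wear_ppe -> validate_license); contrapositively O(¬validate_license -> ¬wear_ppe). Since O(¬validate_license) holds, K gives O(¬wear_ppe).
The contrapositive of premise 4 (O(¬review_specimen -> wear_ppe)) is O(¬wear_ppe -> review_specimen), and O(¬wear_ppe) is already established, so O(review_specimen).
Applying K to premise 5 (O(review_specimen -> withhold_statement)) and O(review_specimen) yields O(withhold_statement).
From O(withhold_statement) and premise 10, O(withhold_statement -> ¬freeze_account), we obtain O(¬freeze_account).
Premise 9 is O(¬freeze_account -> sound_alarm); since O(¬freeze_account), deontic closure gives O(sound_alarm).
So O(sound_alarm) holds — sound_alarm is obligatory. None of the other listed options is made obligatory by any chain of premises.

sound_alarm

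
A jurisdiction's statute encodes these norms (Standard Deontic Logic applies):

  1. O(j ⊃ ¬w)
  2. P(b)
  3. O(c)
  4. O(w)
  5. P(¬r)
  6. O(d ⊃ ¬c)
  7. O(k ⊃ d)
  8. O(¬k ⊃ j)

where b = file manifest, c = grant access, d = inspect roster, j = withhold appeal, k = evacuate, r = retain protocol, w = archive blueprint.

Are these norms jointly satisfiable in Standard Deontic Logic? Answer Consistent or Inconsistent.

Premise 4 gives O(w).
Premise 1 is O(j ⊃ ¬w); contrapositively O(w ⊃ ¬j). Since O(w) holds, K gives O(¬j).
Premise 8, O(¬k ⊃ j), contraposes to O(¬j ⊃ k); with O(¬j) we get O(k).
From O(k) and premise 7, O(k ⊃ d), we obtain O(d).
Premise 6 is O(d ⊃ ¬c); since O(d), deontic closure gives O(¬c).
But premise 3 directly asserts O(c).
We now have both O(¬c) and O(c) — c is simultaneously obligatory and forbidden, violating the D-axiom.

Inconsistent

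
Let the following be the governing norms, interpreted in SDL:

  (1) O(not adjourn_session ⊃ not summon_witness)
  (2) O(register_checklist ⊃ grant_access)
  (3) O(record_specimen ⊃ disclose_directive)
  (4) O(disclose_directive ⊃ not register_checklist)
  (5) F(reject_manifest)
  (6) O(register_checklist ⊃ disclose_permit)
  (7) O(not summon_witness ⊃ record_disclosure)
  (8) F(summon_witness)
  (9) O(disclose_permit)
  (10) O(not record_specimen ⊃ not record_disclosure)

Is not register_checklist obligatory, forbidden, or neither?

Obligatory

Premise 8 is F(summon_witness), i.e. O(not summon_witness).
From O(not summon_witness) and premise 7, O(not summon_witness ⊃ record_disclosure), we obtain O(record_disclosure).
Premise 10 is O(not record_specimen ⊃ not record_disclosure); contrapositively O(record_disclosure ⊃ record_specimen). Since O(record_disclosure) holds, K gives O(record_specimen).
With premise 3, O(record_specimen ⊃ disclose_directive), the K-axiom yields O(disclose_directive).
Applying K to premise 4 (O(disclose_directive ⊃ not register_checklist)) and O(disclose_directive) yields O(not register_checklist).
Premises 1, 2, 5, 6, 9 do not contribute to this derivation.
Hence not register_checklist is obligatory.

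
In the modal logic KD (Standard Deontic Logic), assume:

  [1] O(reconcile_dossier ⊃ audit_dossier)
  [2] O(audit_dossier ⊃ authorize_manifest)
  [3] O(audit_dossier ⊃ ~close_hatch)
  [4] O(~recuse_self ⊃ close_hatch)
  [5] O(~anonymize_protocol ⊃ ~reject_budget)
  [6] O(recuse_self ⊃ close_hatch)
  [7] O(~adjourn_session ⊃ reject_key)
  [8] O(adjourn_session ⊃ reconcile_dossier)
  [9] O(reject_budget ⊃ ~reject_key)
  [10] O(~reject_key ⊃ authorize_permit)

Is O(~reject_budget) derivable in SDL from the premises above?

Premises 4 and 6 are O(~recuse_self ⊃ close_hatch) and O(recuse_self ⊃ close_hatch); every ideal world satisfies ~recuse_self or recuse_self, so in either case close_hatch holds — hence O(close_hatch).
Premise 3, O(audit_dossier ⊃ ~close_hatch), contraposes to O(close_hatch ⊃ ~audit_dossier); with O(close_hatch) we get O(~audit_dossier).
The contrapositive of premise 1 (O(reconcile_dossier ⊃ audit_dossier)) is O(~audit_dossier ⊃ ~reconcile_dossier), and O(~audit_dossier) is already established, so O(~reconcile_dossier).
The contrapositive of premise 8 (O(adjourn_session ⊃ reconcile_dossier)) is O(~reconcile_dossier ⊃ ~adjourn_session), and O(~reconcile_dossier) is already established, so O(~adjourn_session).
With premise 7, O(~adjourn_session ⊃ reject_key), the K-axiom yields O(reject_key).
Premise 9 is O(reject_budget ⊃ ~reject_key); contrapositively O(reject_key ⊃ ~reject_budget). Since O(reject_key) holds, K gives O(~reject_budget).
Premises 2, 5, 10 do not contribute to this derivation.
So O(~reject_budget) follows.

Yes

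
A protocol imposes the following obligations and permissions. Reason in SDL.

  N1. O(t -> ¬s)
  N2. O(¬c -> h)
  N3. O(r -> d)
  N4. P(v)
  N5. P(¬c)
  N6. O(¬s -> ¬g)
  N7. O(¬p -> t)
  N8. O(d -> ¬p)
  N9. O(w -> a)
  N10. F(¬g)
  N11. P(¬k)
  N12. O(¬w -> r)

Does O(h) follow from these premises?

No

Premise 2 is O(¬c -> h), but O(¬c) is not derivable from the premises (the permission P(¬c) asserts only ¬O(c), not O(¬c)), so it does not yield O(h).
No other premise forces O(h). An ideal world satisfying every premise can still have h false, so O(h) is not derivable.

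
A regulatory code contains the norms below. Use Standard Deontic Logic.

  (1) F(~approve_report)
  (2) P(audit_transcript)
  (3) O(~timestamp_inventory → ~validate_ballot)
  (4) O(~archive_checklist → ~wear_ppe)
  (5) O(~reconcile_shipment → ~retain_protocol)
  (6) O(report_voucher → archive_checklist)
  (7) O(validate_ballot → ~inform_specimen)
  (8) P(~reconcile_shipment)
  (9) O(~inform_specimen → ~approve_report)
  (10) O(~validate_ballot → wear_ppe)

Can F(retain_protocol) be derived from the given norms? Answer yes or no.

No

Premise 5 is O(~reconcile_shipment → ~retain_protocol), but O(~reconcile_shipment) is not derivable from the premises (the permission P(~reconcile_shipment) asserts only ~O(reconcile_shipment), not O(~reconcile_shipment)), so it does not yield O(~retain_protocol).
No other premise forces O(~retain_protocol). An ideal world satisfying every premise can still have retain_protocol true, so F(retain_protocol) is not derivable.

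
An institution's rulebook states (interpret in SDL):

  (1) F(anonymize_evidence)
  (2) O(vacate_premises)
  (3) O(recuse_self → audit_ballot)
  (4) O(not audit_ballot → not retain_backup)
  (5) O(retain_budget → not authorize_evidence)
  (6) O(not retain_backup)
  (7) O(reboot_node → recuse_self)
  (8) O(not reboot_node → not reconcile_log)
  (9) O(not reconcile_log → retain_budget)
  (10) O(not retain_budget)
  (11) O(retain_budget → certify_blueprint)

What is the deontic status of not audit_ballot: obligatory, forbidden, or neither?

From premise 10 we have O(not retain_budget).
Premise 9, O(not reconcile_log → retain_budget), contraposes to O(not retain_budget → reconcile_log); with O(not retain_budget) we get O(reconcile_log).
Premise 8, O(not reboot_node → not reconcile_log), contraposes to O(reconcile_log → reboot_node); with O(reconcile_log) we get O(reboot_node).
From O(reboot_node) and premise 7, O(reboot_node → recuse_self), we obtain O(recuse_self).
From O(recuse_self) and premise 3, O(recuse_self → audit_ballot), we obtain O(audit_ballot).
Premises 1, 2, 4, 5, 6, 11 do not contribute to this derivation.
Thus O(audit_ballot), which is F(not audit_ballot): not audit_ballot is forbidden.

Forbidden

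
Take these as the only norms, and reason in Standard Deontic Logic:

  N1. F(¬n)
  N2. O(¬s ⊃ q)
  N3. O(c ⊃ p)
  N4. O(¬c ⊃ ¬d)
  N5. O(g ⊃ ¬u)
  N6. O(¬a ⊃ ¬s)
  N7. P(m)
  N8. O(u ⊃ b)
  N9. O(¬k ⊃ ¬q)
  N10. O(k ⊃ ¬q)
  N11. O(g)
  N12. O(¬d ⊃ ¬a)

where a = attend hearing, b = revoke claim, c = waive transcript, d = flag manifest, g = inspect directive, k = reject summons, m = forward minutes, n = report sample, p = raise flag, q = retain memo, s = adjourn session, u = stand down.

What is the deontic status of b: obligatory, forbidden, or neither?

Neither

Premise 8 is O(u ⊃ b), but O(u) is not derivable from the premises, so it does not yield O(b).
No premise or chain of K-axiom applications forces O(b), and none forces O(¬b). So b is neither obligatory nor forbidden under these norms.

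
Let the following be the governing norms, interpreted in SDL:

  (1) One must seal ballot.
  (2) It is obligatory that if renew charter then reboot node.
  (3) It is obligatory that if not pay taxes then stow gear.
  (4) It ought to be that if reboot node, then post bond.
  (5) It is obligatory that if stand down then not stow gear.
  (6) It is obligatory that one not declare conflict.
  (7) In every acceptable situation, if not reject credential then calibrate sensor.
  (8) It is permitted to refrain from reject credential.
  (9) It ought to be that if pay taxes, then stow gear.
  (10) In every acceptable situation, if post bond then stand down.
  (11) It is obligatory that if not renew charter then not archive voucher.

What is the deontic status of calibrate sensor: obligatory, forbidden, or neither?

Neither

Premise 7 is O(¬reject_credential → calibrate_sensor), but O(¬reject_credential) is not derivable from the premises (the permission P(¬reject_credential) asserts only ¬O(reject_credential), not O(¬reject_credential)), so it does not yield O(calibrate_sensor).
No premise or chain of K-axiom applications forces O(calibrate_sensor), and none forces O(¬calibrate_sensor). So calibrate_sensor is neither obligatory nor forbidden under these norms.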